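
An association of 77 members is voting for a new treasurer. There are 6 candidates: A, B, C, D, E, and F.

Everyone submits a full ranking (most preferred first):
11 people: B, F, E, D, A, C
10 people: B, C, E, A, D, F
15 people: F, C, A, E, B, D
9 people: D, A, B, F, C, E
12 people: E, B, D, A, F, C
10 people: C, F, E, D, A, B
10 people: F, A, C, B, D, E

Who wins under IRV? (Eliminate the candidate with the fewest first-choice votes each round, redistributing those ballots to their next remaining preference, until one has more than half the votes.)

Round 1: A 0, B 21, C 10, D 9, E 12, F 25. A eliminated.
Round 2: B 21, C 10, D 9, E 12, F 25. D eliminated.
Round 3: B 30, C 10, E 12, F 25. C eliminated.
Round 4: B 30, E 12, F 35. E eliminated.
Round 5: B 42, F 35. B has a majority (≥39).

B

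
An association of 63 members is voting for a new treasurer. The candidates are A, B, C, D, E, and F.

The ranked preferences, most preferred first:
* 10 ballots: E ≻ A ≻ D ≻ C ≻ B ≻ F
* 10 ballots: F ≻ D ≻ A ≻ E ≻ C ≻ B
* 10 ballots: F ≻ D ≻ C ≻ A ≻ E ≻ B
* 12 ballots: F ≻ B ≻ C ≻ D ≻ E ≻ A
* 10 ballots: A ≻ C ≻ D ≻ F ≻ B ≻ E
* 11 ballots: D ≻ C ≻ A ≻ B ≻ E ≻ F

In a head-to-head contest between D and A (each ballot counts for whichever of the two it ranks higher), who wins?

D

D is ranked above A on 43 ballots; A above D on 20.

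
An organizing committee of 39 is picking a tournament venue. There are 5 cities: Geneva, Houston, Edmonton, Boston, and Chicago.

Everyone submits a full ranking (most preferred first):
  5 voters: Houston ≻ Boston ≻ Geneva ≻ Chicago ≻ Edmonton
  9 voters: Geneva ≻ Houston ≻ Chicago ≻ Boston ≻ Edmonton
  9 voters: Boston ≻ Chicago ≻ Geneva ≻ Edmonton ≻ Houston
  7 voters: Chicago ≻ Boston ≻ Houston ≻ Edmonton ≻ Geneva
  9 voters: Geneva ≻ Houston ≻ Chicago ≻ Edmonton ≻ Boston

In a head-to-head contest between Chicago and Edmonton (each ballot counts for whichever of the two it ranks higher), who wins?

Chicago

Chicago is ranked above Edmonton on 39 ballots; Edmonton above Chicago on 0.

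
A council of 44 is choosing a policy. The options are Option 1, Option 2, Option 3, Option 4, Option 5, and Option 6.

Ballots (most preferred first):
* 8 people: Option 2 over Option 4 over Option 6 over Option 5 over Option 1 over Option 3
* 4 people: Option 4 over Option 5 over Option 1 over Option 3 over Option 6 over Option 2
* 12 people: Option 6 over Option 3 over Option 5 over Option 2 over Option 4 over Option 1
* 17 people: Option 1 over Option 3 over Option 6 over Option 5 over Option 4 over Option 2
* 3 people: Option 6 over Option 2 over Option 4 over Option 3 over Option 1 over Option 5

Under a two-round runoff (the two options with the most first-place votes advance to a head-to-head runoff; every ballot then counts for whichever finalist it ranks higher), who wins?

Round 1 first-place votes: Option 1 17, Option 2 8, Option 3 0, Option 4 4, Option 5 0, Option 6 15. Option 1 and Option 6 advance.
Runoff: Option 1 is ranked above Option 6 on 21 ballots, Option 6 above Option 1 on 23.

Option 6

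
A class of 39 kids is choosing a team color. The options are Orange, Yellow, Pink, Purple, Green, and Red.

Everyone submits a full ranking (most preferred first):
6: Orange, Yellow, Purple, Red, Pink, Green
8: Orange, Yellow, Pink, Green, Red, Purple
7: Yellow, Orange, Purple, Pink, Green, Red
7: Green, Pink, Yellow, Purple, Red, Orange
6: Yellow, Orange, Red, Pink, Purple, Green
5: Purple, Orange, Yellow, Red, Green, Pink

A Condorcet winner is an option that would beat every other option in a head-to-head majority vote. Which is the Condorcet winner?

Yellow vs Orange: 20–19
Yellow vs Pink: 32–7
Yellow vs Purple: 34–5
Yellow vs Green: 32–7
Yellow vs Red: 39–0
Yellow beats every other option.

Yellow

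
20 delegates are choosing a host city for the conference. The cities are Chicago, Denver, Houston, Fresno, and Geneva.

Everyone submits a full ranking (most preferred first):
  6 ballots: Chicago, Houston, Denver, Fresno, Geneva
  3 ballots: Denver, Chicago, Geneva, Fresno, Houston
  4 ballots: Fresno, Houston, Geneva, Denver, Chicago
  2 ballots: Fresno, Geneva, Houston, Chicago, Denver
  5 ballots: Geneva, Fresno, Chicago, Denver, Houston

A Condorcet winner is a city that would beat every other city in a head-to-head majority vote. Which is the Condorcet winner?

Fresno vs Chicago: 11–9
Fresno vs Denver: 11–9
Fresno vs Houston: 14–6
Fresno vs Geneva: 12–8
Fresno beats every other city.

Fresno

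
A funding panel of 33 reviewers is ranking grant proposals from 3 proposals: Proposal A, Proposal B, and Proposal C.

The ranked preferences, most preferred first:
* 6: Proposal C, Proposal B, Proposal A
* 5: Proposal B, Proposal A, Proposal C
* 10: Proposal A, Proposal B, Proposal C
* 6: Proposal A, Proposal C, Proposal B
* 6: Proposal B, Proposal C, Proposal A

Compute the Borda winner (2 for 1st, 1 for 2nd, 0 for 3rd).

Proposal A: 6×0 + 5×1 + 10×2 + 6×2 + 6×0 = 37
Proposal B: 6×1 + 5×2 + 10×1 + 6×0 + 6×2 = 38
Proposal C: 6×2 + 5×0 + 10×0 + 6×1 + 6×1 = 24

Proposal B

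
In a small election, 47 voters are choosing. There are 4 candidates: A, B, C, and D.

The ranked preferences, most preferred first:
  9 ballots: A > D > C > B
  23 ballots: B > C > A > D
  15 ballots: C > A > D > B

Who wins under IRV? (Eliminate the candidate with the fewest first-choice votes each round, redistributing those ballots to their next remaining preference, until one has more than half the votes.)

Round 1: A 9, B 23, C 15, D 0. D eliminated.
Round 2: A 9, B 23, C 15. A eliminated.
Round 3: B 23, C 24. C has a majority (≥24).

C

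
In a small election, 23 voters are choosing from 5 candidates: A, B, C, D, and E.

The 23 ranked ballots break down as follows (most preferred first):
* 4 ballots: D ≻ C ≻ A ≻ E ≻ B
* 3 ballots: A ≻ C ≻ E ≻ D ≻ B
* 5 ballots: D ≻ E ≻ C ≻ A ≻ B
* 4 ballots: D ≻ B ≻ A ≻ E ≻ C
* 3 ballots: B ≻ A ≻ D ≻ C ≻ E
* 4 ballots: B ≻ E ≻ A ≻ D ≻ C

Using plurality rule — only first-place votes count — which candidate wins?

First-place votes: A 3, B 7, C 0, D 13, E 0.

D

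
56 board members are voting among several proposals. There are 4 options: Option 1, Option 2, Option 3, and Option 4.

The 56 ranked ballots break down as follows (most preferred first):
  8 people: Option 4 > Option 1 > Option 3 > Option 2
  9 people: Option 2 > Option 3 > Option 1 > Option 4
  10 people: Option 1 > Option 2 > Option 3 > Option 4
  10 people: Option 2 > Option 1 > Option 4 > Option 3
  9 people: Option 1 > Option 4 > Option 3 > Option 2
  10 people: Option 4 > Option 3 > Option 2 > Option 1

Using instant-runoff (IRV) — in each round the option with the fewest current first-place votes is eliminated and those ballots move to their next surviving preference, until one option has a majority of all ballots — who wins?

Round 1: Option 1 19, Option 2 19, Option 3 0, Option 4 18. Option 3 eliminated.
Round 2: Option 1 19, Option 2 19, Option 4 18. Option 4 eliminated.
Round 3: Option 1 27, Option 2 29. Option 2 has a majority (≥29).

Option 2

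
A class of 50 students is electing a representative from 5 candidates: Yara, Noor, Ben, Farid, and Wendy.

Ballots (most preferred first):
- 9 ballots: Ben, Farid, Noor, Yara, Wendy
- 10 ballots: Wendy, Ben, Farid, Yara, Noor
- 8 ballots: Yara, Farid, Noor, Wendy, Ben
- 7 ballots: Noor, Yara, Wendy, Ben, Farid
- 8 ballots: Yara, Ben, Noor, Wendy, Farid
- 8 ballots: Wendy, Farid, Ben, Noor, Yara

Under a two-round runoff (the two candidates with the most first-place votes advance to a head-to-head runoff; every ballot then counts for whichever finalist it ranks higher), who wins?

Round 1 first-place votes: Yara 16, Noor 7, Ben 9, Farid 0, Wendy 18. Wendy and Yara advance.
Runoff: Wendy is ranked above Yara on 18 ballots, Yara above Wendy on 32.

Yara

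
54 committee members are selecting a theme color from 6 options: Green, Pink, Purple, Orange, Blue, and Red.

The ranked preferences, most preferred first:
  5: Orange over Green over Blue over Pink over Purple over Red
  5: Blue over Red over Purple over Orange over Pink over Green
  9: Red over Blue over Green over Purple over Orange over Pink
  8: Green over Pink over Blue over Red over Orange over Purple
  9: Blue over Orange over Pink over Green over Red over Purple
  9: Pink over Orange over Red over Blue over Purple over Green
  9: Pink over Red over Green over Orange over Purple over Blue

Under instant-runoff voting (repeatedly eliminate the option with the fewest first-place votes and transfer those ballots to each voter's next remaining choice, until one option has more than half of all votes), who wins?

Round 1: Green 8, Pink 18, Purple 0, Orange 5, Blue 14, Red 9. Purple eliminated.
Round 2: Green 8, Pink 18, Orange 5, Blue 14, Red 9. Orange eliminated.
Round 3: Green 13, Pink 18, Blue 14, Red 9. Red eliminated.
Round 4: Green 13, Pink 18, Blue 23. Green eliminated.
Round 5: Pink 26, Blue 28. Blue has a majority (≥28).

Blue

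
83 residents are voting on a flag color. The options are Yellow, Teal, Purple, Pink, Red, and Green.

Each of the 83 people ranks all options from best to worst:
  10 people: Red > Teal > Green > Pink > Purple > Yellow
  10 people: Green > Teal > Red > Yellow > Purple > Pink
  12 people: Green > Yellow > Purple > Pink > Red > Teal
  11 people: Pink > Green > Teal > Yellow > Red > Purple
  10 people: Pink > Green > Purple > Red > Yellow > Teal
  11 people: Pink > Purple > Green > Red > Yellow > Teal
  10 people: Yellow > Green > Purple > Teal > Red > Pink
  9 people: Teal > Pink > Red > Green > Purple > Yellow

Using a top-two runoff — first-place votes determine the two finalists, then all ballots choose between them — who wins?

Green

Round 1 first-place votes: Yellow 10, Teal 9, Purple 0, Pink 32, Red 10, Green 22. Pink and Green advance.
Runoff: Pink is ranked above Green on 41 ballots, Green above Pink on 42.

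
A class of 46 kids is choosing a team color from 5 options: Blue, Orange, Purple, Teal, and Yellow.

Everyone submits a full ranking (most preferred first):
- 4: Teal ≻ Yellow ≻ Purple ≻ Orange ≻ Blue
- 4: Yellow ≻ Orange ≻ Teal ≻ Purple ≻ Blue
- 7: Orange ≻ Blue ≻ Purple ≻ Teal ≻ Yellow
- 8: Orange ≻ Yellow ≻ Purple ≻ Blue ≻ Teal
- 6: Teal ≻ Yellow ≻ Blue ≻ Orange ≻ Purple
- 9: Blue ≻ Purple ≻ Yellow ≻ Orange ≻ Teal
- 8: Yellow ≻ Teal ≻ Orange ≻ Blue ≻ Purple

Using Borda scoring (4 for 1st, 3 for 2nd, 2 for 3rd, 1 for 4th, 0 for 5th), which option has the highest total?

Blue: 4×0 + 4×0 + 7×3 + 8×1 + 6×2 + 9×4 + 8×1 = 85
Orange: 4×1 + 4×3 + 7×4 + 8×4 + 6×1 + 9×1 + 8×2 = 107
Purple: 4×2 + 4×1 + 7×2 + 8×2 + 6×0 + 9×3 + 8×0 = 69
Teal: 4×4 + 4×2 + 7×1 + 8×0 + 6×4 + 9×0 + 8×3 = 79
Yellow: 4×3 + 4×4 + 7×0 + 8×3 + 6×3 + 9×2 + 8×4 = 120

Yellow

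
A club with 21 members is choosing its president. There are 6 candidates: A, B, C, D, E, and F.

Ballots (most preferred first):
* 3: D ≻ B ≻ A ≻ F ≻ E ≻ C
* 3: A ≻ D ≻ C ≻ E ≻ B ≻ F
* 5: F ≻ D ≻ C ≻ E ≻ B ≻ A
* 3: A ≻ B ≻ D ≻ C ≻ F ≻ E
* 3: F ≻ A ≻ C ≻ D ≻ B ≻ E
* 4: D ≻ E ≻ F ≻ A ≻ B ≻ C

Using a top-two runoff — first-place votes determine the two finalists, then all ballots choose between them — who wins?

D

Round 1 first-place votes: A 6, B 0, C 0, D 7, E 0, F 8. F and D advance.
Runoff: F is ranked above D on 8 ballots, D above F on 13.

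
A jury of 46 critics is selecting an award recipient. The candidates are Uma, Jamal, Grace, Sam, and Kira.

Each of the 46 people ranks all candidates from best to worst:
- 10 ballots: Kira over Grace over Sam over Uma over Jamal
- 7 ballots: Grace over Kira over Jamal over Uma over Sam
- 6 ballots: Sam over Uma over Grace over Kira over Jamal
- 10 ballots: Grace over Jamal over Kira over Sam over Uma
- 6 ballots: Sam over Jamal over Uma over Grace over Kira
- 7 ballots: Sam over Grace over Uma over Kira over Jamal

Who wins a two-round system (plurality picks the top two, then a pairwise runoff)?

Round 1 first-place votes: Uma 0, Jamal 0, Grace 17, Sam 19, Kira 10. Sam and Grace advance.
Runoff: Sam is ranked above Grace on 19 ballots, Grace above Sam on 27.

Grace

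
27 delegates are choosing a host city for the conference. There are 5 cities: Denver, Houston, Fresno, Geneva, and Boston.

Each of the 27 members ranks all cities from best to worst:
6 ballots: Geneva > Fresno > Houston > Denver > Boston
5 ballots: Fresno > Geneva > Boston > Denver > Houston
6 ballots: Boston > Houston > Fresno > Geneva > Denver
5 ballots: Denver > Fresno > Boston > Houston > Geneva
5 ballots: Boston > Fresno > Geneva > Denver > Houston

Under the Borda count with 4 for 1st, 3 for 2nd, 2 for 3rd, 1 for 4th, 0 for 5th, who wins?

Denver: 6×1 + 5×1 + 6×0 + 5×4 + 5×1 = 36
Houston: 6×2 + 5×0 + 6×3 + 5×1 + 5×0 = 35
Fresno: 6×3 + 5×4 + 6×2 + 5×3 + 5×3 = 80
Geneva: 6×4 + 5×3 + 6×1 + 5×0 + 5×2 = 55
Boston: 6×0 + 5×2 + 6×4 + 5×2 + 5×4 = 64

Fresno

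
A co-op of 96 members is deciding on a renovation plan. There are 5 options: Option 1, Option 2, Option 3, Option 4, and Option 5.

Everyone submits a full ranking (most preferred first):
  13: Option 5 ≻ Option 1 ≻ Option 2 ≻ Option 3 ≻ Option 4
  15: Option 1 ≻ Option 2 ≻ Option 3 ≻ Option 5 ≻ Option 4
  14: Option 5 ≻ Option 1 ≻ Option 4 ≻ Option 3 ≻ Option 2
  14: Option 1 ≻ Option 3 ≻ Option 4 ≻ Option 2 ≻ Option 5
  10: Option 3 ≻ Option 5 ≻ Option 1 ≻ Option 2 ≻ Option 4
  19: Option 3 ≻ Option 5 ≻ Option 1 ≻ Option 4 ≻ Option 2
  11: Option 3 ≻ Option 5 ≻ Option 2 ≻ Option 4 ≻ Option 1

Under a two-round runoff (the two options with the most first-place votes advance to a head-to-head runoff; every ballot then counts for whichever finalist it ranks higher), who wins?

Option 1

Round 1 first-place votes: Option 1 29, Option 2 0, Option 3 40, Option 4 0, Option 5 27. Option 3 and Option 1 advance.
Runoff: Option 3 is ranked above Option 1 on 40 ballots, Option 1 above Option 3 on 56.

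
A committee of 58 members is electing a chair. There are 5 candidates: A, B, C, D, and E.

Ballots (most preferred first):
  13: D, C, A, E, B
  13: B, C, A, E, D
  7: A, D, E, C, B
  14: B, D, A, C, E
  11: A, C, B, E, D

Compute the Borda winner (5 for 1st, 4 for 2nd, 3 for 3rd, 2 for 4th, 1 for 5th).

A

A: 13×3 + 13×3 + 7×5 + 14×3 + 11×5 = 210
B: 13×1 + 13×5 + 7×1 + 14×5 + 11×3 = 188
C: 13×4 + 13×4 + 7×2 + 14×2 + 11×4 = 190
D: 13×5 + 13×1 + 7×4 + 14×4 + 11×1 = 173
E: 13×2 + 13×2 + 7×3 + 14×1 + 11×2 = 109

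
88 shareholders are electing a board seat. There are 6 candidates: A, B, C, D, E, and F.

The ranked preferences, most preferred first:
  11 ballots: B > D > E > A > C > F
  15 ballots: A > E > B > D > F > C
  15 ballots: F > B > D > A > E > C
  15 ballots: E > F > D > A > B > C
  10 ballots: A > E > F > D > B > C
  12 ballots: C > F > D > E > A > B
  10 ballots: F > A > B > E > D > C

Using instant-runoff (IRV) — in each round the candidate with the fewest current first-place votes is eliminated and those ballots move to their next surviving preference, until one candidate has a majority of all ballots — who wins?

Round 1: A 25, B 11, C 12, D 0, E 15, F 25. D eliminated.
Round 2: A 25, B 11, C 12, E 15, F 25. B eliminated.
Round 3: A 25, C 12, E 26, F 25. C eliminated.
Round 4: A 25, E 26, F 37. A eliminated.
Round 5: E 51, F 37. E has a majority (≥45).

E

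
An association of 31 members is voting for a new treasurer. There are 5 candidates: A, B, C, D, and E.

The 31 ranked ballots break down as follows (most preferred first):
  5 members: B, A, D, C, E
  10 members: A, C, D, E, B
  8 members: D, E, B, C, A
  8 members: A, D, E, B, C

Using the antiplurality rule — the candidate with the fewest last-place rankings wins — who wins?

Last-place votes: A 8, B 10, C 8, D 0, E 5.

D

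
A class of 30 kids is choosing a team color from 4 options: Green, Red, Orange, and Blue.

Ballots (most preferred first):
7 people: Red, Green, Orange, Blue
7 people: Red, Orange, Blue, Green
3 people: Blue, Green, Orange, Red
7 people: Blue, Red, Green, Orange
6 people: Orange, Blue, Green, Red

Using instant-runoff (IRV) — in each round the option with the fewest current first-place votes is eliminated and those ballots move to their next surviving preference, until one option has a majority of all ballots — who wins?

Blue

Round 1: Green 0, Red 14, Orange 6, Blue 10. Green eliminated.
Round 2: Red 14, Orange 6, Blue 10. Orange eliminated.
Round 3: Red 14, Blue 16. Blue has a majority (≥16).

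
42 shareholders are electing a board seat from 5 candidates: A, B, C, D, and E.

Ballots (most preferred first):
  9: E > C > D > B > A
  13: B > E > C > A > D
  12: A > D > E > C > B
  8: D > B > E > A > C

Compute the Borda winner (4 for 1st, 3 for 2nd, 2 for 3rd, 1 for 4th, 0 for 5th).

E

A: 9×0 + 13×1 + 12×4 + 8×1 = 69
B: 9×1 + 13×4 + 12×0 + 8×3 = 85
C: 9×3 + 13×2 + 12×1 + 8×0 = 65
D: 9×2 + 13×0 + 12×3 + 8×4 = 86
E: 9×4 + 13×3 + 12×2 + 8×2 = 115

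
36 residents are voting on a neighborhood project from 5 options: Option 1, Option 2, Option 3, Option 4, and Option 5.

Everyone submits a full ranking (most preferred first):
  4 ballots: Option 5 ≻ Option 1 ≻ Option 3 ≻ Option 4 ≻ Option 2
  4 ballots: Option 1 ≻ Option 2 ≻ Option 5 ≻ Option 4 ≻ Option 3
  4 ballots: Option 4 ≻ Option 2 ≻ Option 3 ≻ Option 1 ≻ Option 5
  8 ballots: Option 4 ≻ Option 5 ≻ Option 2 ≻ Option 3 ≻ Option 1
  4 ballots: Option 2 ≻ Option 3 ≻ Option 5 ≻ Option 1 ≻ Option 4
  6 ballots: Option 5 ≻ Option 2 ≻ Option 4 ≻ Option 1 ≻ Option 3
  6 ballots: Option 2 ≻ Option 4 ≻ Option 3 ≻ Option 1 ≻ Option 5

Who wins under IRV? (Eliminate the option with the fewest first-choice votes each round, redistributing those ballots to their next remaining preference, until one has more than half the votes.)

Round 1: Option 1 4, Option 2 10, Option 3 0, Option 4 12, Option 5 10. Option 3 eliminated.
Round 2: Option 1 4, Option 2 10, Option 4 12, Option 5 10. Option 1 eliminated.
Round 3: Option 2 14, Option 4 12, Option 5 10. Option 5 eliminated.
Round 4: Option 2 20, Option 4 16. Option 2 has a majority (≥19).

Option 2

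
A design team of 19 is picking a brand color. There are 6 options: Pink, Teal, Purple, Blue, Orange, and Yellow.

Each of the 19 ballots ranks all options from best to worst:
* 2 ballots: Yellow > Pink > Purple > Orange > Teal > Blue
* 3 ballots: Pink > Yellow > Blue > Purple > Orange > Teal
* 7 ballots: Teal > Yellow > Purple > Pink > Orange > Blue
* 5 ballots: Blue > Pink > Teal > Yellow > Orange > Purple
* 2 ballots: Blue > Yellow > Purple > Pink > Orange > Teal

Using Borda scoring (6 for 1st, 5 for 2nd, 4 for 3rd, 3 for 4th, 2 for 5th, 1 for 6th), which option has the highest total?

Yellow

Pink: 2×5 + 3×6 + 7×3 + 5×5 + 2×3 = 80
Teal: 2×2 + 3×1 + 7×6 + 5×4 + 2×1 = 71
Purple: 2×4 + 3×3 + 7×4 + 5×1 + 2×4 = 58
Blue: 2×1 + 3×4 + 7×1 + 5×6 + 2×6 = 63
Orange: 2×3 + 3×2 + 7×2 + 5×2 + 2×2 = 40
Yellow: 2×6 + 3×5 + 7×5 + 5×3 + 2×5 = 87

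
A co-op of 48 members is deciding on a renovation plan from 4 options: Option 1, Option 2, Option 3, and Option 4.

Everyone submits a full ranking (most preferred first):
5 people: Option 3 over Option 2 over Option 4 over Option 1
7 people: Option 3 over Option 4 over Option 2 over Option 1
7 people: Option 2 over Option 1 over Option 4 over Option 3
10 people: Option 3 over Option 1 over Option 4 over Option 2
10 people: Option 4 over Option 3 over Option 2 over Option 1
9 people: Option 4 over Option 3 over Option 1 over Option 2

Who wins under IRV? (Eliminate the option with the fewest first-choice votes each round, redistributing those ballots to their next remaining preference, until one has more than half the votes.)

Round 1: Option 1 0, Option 2 7, Option 3 22, Option 4 19. Option 1 eliminated.
Round 2: Option 2 7, Option 3 22, Option 4 19. Option 2 eliminated.
Round 3: Option 3 22, Option 4 26. Option 4 has a majority (≥25).

Option 4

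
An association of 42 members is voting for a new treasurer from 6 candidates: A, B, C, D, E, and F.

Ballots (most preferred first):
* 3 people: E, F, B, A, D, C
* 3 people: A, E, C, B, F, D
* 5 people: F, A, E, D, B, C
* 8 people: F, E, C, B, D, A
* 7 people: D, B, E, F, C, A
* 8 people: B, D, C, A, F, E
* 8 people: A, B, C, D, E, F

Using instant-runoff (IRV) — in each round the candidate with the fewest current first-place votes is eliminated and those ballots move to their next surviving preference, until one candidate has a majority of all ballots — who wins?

B

Round 1: A 11, B 8, C 0, D 7, E 3, F 13. C eliminated.
Round 2: A 11, B 8, D 7, E 3, F 13. E eliminated.
Round 3: A 11, B 8, D 7, F 16. D eliminated.
Round 4: A 11, B 15, F 16. A eliminated.
Round 5: B 26, F 16. B has a majority (≥22).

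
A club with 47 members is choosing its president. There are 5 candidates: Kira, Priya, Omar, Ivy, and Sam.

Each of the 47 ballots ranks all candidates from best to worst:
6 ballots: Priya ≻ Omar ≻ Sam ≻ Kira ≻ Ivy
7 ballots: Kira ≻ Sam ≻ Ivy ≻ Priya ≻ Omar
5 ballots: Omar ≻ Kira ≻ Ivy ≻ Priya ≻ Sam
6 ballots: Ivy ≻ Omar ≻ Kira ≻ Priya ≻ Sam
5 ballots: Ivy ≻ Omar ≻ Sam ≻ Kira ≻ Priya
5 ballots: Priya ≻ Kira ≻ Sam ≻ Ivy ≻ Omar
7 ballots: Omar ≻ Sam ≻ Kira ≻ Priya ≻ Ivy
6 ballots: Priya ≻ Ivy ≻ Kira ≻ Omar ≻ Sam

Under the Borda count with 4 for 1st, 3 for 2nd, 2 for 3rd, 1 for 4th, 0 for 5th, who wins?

Kira

Kira: 6×1 + 7×4 + 5×3 + 6×2 + 5×1 + 5×3 + 7×2 + 6×2 = 107
Priya: 6×4 + 7×1 + 5×1 + 6×1 + 5×0 + 5×4 + 7×1 + 6×4 = 93
Omar: 6×3 + 7×0 + 5×4 + 6×3 + 5×3 + 5×0 + 7×4 + 6×1 = 105
Ivy: 6×0 + 7×2 + 5×2 + 6×4 + 5×4 + 5×1 + 7×0 + 6×3 = 91
Sam: 6×2 + 7×3 + 5×0 + 6×0 + 5×2 + 5×2 + 7×3 + 6×0 = 74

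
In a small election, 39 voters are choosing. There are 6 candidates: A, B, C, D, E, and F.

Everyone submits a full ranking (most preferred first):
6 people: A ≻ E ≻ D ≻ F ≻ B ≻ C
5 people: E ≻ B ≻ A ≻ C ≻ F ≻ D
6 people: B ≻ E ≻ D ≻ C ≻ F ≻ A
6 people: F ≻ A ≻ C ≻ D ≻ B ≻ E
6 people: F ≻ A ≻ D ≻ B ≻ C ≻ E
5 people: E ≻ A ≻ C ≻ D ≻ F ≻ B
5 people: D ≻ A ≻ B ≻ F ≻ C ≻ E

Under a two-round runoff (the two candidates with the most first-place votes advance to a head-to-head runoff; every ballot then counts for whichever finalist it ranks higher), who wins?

E

Round 1 first-place votes: A 6, B 6, C 0, D 5, E 10, F 12. F and E advance.
Runoff: F is ranked above E on 17 ballots, E above F on 22.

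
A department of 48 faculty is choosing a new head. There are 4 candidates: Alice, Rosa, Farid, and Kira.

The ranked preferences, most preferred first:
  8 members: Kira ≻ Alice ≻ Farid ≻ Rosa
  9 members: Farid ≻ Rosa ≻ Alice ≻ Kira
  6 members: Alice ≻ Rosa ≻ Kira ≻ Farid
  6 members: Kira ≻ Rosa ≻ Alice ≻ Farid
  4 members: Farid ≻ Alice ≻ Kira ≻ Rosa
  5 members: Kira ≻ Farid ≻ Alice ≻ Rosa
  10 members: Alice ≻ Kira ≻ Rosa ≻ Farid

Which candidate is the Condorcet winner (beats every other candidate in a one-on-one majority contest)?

Alice vs Rosa: 33–15
Alice vs Farid: 30–18
Alice vs Kira: 29–19
Alice beats every other candidate.

Alice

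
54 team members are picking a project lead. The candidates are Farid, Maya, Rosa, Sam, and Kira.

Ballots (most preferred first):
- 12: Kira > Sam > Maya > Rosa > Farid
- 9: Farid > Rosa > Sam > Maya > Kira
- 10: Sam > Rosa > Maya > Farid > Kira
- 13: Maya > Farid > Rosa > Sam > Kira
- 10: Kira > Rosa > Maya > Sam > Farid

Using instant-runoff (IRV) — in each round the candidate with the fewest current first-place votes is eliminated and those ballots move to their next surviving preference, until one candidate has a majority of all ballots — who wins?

Round 1: Farid 9, Maya 13, Rosa 0, Sam 10, Kira 22. Rosa eliminated.
Round 2: Farid 9, Maya 13, Sam 10, Kira 22. Farid eliminated.
Round 3: Maya 13, Sam 19, Kira 22. Maya eliminated.
Round 4: Sam 32, Kira 22. Sam has a majority (≥28).

Sam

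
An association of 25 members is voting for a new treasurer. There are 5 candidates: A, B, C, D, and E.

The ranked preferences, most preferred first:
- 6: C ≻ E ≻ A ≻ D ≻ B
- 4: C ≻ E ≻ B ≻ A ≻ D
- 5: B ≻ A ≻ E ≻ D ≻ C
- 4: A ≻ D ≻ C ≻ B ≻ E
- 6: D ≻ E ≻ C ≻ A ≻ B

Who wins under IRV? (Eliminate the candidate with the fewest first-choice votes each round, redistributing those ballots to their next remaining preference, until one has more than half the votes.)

Round 1: A 4, B 5, C 10, D 6, E 0. E eliminated.
Round 2: A 4, B 5, C 10, D 6. A eliminated.
Round 3: B 5, C 10, D 10. B eliminated.
Round 4: C 10, D 15. D has a majority (≥13).

D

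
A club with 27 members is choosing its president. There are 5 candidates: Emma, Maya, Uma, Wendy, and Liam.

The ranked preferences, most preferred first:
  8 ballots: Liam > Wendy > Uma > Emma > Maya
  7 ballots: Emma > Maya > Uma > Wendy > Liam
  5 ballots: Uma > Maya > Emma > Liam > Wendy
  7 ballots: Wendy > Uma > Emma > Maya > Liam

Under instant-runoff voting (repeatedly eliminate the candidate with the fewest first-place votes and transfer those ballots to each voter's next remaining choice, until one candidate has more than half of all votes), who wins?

Emma

Round 1: Emma 7, Maya 0, Uma 5, Wendy 7, Liam 8. Maya eliminated.
Round 2: Emma 7, Uma 5, Wendy 7, Liam 8. Uma eliminated.
Round 3: Emma 12, Wendy 7, Liam 8. Wendy eliminated.
Round 4: Emma 19, Liam 8. Emma has a majority (≥14).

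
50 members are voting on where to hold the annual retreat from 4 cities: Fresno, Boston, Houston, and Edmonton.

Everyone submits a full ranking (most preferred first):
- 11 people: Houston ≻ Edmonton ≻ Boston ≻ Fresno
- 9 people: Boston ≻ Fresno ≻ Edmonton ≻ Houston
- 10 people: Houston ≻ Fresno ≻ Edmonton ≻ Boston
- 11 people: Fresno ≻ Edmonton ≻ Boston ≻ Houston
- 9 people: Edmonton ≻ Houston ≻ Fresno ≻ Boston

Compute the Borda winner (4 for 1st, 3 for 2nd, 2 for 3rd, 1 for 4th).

Edmonton

Fresno: 11×1 + 9×3 + 10×3 + 11×4 + 9×2 = 130
Boston: 11×2 + 9×4 + 10×1 + 11×2 + 9×1 = 99
Houston: 11×4 + 9×1 + 10×4 + 11×1 + 9×3 = 131
Edmonton: 11×3 + 9×2 + 10×2 + 11×3 + 9×4 = 140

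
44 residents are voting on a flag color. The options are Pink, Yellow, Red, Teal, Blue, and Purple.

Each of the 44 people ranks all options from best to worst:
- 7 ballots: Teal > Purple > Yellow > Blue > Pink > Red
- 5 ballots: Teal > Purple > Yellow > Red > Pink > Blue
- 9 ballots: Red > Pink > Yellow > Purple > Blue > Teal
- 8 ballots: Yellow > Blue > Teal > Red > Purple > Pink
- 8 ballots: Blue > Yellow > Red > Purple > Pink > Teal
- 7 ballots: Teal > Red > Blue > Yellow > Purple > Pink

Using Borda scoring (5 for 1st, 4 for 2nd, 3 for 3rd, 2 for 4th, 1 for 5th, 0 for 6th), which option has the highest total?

Yellow

Pink: 7×1 + 5×1 + 9×4 + 8×0 + 8×1 + 7×0 = 56
Yellow: 7×3 + 5×3 + 9×3 + 8×5 + 8×4 + 7×2 = 149
Red: 7×0 + 5×2 + 9×5 + 8×2 + 8×3 + 7×4 = 123
Teal: 7×5 + 5×5 + 9×0 + 8×3 + 8×0 + 7×5 = 119
Blue: 7×2 + 5×0 + 9×1 + 8×4 + 8×5 + 7×3 = 116
Purple: 7×4 + 5×4 + 9×2 + 8×1 + 8×2 + 7×1 = 97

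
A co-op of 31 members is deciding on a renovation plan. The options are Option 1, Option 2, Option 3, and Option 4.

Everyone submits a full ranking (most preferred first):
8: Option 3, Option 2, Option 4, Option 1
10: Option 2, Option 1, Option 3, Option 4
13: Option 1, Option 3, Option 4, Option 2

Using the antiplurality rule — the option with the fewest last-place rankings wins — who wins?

Option 3

Last-place votes: Option 1 8, Option 2 13, Option 3 0, Option 4 10.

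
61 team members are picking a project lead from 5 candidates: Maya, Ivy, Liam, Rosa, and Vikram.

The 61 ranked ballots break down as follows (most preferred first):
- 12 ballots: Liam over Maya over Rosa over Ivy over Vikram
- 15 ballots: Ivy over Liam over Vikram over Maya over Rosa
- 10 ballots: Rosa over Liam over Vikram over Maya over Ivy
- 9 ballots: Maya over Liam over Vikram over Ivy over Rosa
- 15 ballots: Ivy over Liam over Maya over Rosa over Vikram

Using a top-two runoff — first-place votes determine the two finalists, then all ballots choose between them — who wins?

Liam

Round 1 first-place votes: Maya 9, Ivy 30, Liam 12, Rosa 10, Vikram 0. Ivy and Liam advance.
Runoff: Ivy is ranked above Liam on 30 ballots, Liam above Ivy on 31.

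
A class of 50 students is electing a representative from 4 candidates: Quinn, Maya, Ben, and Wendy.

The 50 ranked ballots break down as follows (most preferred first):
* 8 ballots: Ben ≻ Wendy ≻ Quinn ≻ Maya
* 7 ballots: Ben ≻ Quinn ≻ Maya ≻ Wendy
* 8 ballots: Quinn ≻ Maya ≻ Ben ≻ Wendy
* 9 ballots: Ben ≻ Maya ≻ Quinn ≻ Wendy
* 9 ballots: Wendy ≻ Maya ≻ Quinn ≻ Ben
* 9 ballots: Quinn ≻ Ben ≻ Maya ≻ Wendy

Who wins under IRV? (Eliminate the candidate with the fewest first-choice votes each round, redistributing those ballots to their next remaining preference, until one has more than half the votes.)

Round 1: Quinn 17, Maya 0, Ben 24, Wendy 9. Maya eliminated.
Round 2: Quinn 17, Ben 24, Wendy 9. Wendy eliminated.
Round 3: Quinn 26, Ben 24. Quinn has a majority (≥26).

Quinn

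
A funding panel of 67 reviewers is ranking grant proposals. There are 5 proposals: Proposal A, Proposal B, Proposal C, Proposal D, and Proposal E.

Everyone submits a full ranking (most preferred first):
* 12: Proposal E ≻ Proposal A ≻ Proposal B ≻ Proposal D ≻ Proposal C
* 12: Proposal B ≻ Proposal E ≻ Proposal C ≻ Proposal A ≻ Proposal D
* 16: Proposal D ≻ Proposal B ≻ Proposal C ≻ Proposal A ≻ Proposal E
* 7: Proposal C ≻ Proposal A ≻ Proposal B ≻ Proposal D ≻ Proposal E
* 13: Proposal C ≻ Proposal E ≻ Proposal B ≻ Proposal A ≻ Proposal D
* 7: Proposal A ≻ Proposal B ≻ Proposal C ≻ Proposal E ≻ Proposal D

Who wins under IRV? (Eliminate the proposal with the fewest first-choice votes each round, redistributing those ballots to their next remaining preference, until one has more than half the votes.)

Round 1: Proposal A 7, Proposal B 12, Proposal C 20, Proposal D 16, Proposal E 12. Proposal A eliminated.
Round 2: Proposal B 19, Proposal C 20, Proposal D 16, Proposal E 12. Proposal E eliminated.
Round 3: Proposal B 31, Proposal C 20, Proposal D 16. Proposal D eliminated.
Round 4: Proposal B 47, Proposal C 20. Proposal B has a majority (≥34).

Proposal B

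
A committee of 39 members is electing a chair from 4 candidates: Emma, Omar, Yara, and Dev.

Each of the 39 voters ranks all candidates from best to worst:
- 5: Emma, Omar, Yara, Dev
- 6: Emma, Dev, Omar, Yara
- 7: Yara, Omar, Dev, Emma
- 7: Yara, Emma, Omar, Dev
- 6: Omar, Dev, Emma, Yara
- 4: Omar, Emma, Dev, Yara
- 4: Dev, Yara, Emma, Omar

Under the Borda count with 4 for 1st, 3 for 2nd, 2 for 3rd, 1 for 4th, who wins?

Emma: 5×4 + 6×4 + 7×1 + 7×3 + 6×2 + 4×3 + 4×2 = 104
Omar: 5×3 + 6×2 + 7×3 + 7×2 + 6×4 + 4×4 + 4×1 = 106
Yara: 5×2 + 6×1 + 7×4 + 7×4 + 6×1 + 4×1 + 4×3 = 94
Dev: 5×1 + 6×3 + 7×2 + 7×1 + 6×3 + 4×2 + 4×4 = 86

Omar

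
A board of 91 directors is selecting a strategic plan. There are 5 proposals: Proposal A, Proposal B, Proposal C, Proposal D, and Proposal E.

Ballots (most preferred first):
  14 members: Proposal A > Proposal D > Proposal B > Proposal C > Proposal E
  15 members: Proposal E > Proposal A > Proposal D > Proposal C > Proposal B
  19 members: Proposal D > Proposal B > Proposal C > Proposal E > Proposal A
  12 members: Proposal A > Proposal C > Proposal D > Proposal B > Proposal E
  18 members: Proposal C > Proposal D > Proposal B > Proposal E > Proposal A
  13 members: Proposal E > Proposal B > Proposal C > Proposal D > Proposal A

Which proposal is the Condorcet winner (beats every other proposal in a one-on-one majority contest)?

Proposal D

Proposal D vs Proposal A: 50–41
Proposal D vs Proposal B: 78–13
Proposal D vs Proposal C: 48–43
Proposal D vs Proposal E: 63–28
Proposal D beats every other proposal.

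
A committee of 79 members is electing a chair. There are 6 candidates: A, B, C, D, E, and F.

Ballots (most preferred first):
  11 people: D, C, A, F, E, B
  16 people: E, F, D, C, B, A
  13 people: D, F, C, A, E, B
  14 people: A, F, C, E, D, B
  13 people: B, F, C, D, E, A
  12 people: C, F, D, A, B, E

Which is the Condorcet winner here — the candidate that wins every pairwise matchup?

F vs A: 54–25
F vs B: 66–13
F vs C: 56–23
F vs D: 55–24
F vs E: 63–16
F beats every other candidate.

F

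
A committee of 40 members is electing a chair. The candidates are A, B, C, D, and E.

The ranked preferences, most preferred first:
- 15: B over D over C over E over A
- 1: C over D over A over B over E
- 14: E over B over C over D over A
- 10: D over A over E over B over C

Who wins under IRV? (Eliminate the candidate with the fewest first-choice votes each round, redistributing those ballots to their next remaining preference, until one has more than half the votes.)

Round 1: A 0, B 15, C 1, D 10, E 14. A eliminated.
Round 2: B 15, C 1, D 10, E 14. C eliminated.
Round 3: B 15, D 11, E 14. D eliminated.
Round 4: B 16, E 24. E has a majority (≥21).

E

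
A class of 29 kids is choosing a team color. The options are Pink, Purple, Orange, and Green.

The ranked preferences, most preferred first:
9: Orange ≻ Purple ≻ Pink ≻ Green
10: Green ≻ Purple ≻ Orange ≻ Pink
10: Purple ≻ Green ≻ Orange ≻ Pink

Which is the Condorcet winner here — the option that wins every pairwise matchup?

Purple vs Pink: 29–0
Purple vs Orange: 20–9
Purple vs Green: 19–10
Purple beats every other option.

Purple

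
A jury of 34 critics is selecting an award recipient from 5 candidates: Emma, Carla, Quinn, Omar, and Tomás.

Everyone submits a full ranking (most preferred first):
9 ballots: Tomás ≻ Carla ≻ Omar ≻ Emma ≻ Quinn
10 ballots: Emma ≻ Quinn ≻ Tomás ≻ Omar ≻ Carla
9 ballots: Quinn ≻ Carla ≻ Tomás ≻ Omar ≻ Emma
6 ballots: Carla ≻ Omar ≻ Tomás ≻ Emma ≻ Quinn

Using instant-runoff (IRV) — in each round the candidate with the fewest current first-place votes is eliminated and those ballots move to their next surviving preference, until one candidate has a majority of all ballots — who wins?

Tomás

Round 1: Emma 10, Carla 6, Quinn 9, Omar 0, Tomás 9. Omar eliminated.
Round 2: Emma 10, Carla 6, Quinn 9, Tomás 9. Carla eliminated.
Round 3: Emma 10, Quinn 9, Tomás 15. Quinn eliminated.
Round 4: Emma 10, Tomás 24. Tomás has a majority (≥18).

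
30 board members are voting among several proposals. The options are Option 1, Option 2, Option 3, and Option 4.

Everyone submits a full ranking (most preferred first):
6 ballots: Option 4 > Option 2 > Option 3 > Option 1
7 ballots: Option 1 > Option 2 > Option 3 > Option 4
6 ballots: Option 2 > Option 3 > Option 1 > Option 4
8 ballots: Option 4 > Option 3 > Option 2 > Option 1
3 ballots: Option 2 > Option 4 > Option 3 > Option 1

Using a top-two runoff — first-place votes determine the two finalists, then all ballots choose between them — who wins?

Round 1 first-place votes: Option 1 7, Option 2 9, Option 3 0, Option 4 14. Option 4 and Option 2 advance.
Runoff: Option 4 is ranked above Option 2 on 14 ballots, Option 2 above Option 4 on 16.

Option 2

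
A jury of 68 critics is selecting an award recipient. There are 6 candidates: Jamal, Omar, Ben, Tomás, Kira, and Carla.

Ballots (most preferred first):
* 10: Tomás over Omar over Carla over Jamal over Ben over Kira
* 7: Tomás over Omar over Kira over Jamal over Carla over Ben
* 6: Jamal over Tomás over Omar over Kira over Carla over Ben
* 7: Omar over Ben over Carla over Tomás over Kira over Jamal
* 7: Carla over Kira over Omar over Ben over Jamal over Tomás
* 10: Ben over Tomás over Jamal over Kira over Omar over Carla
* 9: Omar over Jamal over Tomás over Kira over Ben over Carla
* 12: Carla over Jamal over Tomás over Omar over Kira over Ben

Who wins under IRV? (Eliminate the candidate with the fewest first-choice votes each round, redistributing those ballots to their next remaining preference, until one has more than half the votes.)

Round 1: Jamal 6, Omar 16, Ben 10, Tomás 17, Kira 0, Carla 19. Kira eliminated.
Round 2: Jamal 6, Omar 16, Ben 10, Tomás 17, Carla 19. Jamal eliminated.
Round 3: Omar 16, Ben 10, Tomás 23, Carla 19. Ben eliminated.
Round 4: Omar 16, Tomás 33, Carla 19. Omar eliminated.
Round 5: Tomás 42, Carla 26. Tomás has a majority (≥35).

Tomás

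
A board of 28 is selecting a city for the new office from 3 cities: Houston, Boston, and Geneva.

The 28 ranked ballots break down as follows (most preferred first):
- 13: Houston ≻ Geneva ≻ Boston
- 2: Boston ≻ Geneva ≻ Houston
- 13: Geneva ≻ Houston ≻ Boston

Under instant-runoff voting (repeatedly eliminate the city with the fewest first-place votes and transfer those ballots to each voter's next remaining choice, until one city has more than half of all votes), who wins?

Round 1: Houston 13, Boston 2, Geneva 13. Boston eliminated.
Round 2: Houston 13, Geneva 15. Geneva has a majority (≥15).

Geneva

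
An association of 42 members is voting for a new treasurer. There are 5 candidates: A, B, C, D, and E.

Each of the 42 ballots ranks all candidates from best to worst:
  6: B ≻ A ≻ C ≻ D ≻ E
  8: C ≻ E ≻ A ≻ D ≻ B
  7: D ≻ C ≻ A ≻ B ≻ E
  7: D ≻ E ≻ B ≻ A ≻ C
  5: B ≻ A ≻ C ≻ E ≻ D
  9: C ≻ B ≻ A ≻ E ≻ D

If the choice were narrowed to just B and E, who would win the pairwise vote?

B is ranked above E on 27 ballots; E above B on 15.

B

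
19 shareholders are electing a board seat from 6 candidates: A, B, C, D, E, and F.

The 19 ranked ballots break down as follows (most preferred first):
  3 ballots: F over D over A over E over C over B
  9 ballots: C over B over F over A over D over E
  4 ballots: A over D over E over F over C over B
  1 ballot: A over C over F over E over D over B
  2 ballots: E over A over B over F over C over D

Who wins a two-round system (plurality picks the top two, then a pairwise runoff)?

Round 1 first-place votes: A 5, B 0, C 9, D 0, E 2, F 3. C and A advance.
Runoff: C is ranked above A on 9 ballots, A above C on 10.

A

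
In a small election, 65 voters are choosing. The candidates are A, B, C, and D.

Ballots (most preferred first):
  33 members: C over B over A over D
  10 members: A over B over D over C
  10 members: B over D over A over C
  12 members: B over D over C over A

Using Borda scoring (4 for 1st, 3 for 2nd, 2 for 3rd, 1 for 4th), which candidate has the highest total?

B

A: 33×2 + 10×4 + 10×2 + 12×1 = 138
B: 33×3 + 10×3 + 10×4 + 12×4 = 217
C: 33×4 + 10×1 + 10×1 + 12×2 = 176
D: 33×1 + 10×2 + 10×3 + 12×3 = 119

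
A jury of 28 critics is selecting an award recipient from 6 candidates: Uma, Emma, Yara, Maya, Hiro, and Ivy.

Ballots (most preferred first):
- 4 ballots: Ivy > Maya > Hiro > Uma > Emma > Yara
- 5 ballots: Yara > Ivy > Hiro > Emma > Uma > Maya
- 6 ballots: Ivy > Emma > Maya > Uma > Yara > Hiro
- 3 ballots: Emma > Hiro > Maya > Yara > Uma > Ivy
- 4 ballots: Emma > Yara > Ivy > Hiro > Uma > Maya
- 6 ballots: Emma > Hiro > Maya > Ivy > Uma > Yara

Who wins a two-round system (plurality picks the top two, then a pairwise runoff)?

Ivy

Round 1 first-place votes: Uma 0, Emma 13, Yara 5, Maya 0, Hiro 0, Ivy 10. Emma and Ivy advance.
Runoff: Emma is ranked above Ivy on 13 ballots, Ivy above Emma on 15.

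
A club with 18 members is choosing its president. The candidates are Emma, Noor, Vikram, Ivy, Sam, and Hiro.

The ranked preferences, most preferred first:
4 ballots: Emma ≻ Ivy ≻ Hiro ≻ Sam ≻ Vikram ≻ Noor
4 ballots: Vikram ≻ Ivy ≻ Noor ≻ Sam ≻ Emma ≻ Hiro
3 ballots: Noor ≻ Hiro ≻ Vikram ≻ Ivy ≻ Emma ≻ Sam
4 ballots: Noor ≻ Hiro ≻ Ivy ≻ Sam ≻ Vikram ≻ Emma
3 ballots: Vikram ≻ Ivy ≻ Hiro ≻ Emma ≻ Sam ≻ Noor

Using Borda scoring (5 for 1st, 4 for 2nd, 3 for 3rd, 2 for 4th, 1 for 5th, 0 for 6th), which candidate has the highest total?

Ivy

Emma: 4×5 + 4×1 + 3×1 + 4×0 + 3×2 = 33
Noor: 4×0 + 4×3 + 3×5 + 4×5 + 3×0 = 47
Vikram: 4×1 + 4×5 + 3×3 + 4×1 + 3×5 = 52
Ivy: 4×4 + 4×4 + 3×2 + 4×3 + 3×4 = 62
Sam: 4×2 + 4×2 + 3×0 + 4×2 + 3×1 = 27
Hiro: 4×3 + 4×0 + 3×4 + 4×4 + 3×3 = 49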